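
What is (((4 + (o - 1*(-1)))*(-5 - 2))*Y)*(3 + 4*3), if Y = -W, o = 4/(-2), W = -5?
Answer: -1575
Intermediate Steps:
o = -2 (o = 4*(-1/2) = -2)
Y = 5 (Y = -1*(-5) = 5)
(((4 + (o - 1*(-1)))*(-5 - 2))*Y)*(3 + 4*3) = (((4 + (-2 - 1*(-1)))*(-5 - 2))*5)*(3 + 4*3) = (((4 + (-2 + 1))*(-7))*5)*(3 + 12) = (((4 - 1)*(-7))*5)*15 = ((3*(-7))*5)*15 = -21*5*15 = -105*15 = -1575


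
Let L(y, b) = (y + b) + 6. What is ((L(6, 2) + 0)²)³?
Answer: 7529536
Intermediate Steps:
L(y, b) = 6 + b + y (L(y, b) = (b + y) + 6 = 6 + b + y)
((L(6, 2) + 0)²)³ = (((6 + 2 + 6) + 0)²)³ = ((14 + 0)²)³ = (14²)³ = 196³ = 7529536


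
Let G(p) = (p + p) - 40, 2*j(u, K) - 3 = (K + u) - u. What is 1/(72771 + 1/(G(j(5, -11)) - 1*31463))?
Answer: 31511/2293086980 ≈ 1.3742e-5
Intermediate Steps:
j(u, K) = 3/2 + K/2 (j(u, K) = 3/2 + ((K + u) - u)/2 = 3/2 + K/2)
G(p) = -40 + 2*p (G(p) = 2*p - 40 = -40 + 2*p)
1/(72771 + 1/(G(j(5, -11)) - 1*31463)) = 1/(72771 + 1/((-40 + 2*(3/2 + (½)*(-11))) - 1*31463)) = 1/(72771 + 1/((-40 + 2*(3/2 - 11/2)) - 31463)) = 1/(72771 + 1/((-40 + 2*(-4)) - 31463)) = 1/(72771 + 1/((-40 - 8) - 31463)) = 1/(72771 + 1/(-48 - 31463)) = 1/(72771 + 1/(-31511)) = 1/(72771 - 1/31511) = 1/(2293086980/31511) = 31511/2293086980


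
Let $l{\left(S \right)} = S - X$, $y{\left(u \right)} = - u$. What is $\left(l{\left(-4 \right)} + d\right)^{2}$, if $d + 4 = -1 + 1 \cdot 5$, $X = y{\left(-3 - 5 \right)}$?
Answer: $144$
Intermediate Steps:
$X = 8$ ($X = - (-3 - 5) = \left(-1\right) \left(-8\right) = 8$)
$l{\left(S \right)} = -8 + S$ ($l{\left(S \right)} = S - 8 = -8 + S$)
$d = 0$ ($d = -4 + \left(-1 + 1 \cdot 5\right) = -4 + \left(-1 + 5\right) = -4 + 4 = 0$)
$\left(l{\left(-4 \right)} + d\right)^{2} = \left(\left(-8 - 4\right) + 0\right)^{2} = \left(-12 + 0\right)^{2} = \left(-12\right)^{2} = 144$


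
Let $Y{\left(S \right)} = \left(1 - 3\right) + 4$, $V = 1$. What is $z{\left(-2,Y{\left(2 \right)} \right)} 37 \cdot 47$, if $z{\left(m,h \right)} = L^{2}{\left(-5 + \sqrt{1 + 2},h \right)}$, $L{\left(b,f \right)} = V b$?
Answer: $48692 - 17390 \sqrt{3} \approx 18572.0$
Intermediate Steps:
$Y{\left(S \right)} = 2$ ($Y{\left(S \right)} = -2 + 4 = 2$)
$L{\left(b,f \right)} = b$ ($L{\left(b,f \right)} = 1 b = b$)
$z{\left(m,h \right)} = \left(-5 + \sqrt{3}\right)^{2}$ ($z{\left(m,h \right)} = \left(-5 + \sqrt{1 + 2}\right)^{2} = \left(-5 + \sqrt{3}\right)^{2}$)
$z{\left(-2,Y{\left(2 \right)} \right)} 37 \cdot 47 = \left(5 - \sqrt{3}\right)^{2} \cdot 37 \cdot 47 = 37 \left(5 - \sqrt{3}\right)^{2} \cdot 47 = 1739 \left(5 - \sqrt{3}\right)^{2}$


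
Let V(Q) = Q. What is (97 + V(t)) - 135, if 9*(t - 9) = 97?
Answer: -164/9 ≈ -18.222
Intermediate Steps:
t = 178/9 (t = 9 + (⅑)*97 = 9 + 97/9 = 178/9 ≈ 19.778)
(97 + V(t)) - 135 = (97 + 178/9) - 135 = 1051/9 - 135 = -164/9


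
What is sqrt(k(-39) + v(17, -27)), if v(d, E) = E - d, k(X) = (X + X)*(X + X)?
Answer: 2*sqrt(1510) ≈ 77.717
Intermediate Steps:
k(X) = 4*X**2 (k(X) = (2*X)*(2*X) = 4*X**2)
sqrt(k(-39) + v(17, -27)) = sqrt(4*(-39)**2 + (-27 - 1*17)) = sqrt(4*1521 + (-27 - 17)) = sqrt(6084 - 44) = sqrt(6040) = 2*sqrt(1510)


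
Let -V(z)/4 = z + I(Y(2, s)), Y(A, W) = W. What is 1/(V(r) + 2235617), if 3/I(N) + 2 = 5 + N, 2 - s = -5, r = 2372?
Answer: 5/11130639 ≈ 4.4921e-7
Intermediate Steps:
s = 7 (s = 2 - 1*(-5) = 2 + 5 = 7)
I(N) = 3/(3 + N) (I(N) = 3/(-2 + (5 + N)) = 3/(3 + N))
V(z) = -6/5 - 4*z (V(z) = -4*(z + 3/(3 + 7)) = -4*(z + 3/10) = -4*(3/10 + z) = -6/5 - 4*z)
1/(V(r) + 2235617) = 1/((-6/5 - 4*2372) + 2235617) = 1/((-6/5 - 9488) + 2235617) = 1/(-47446/5 + 2235617) = 1/(11130639/5) = 5/11130639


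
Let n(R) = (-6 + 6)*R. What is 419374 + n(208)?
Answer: 419374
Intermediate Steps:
n(R) = 0 (n(R) = 0*R = 0)
419374 + n(208) = 419374 + 0 = 419374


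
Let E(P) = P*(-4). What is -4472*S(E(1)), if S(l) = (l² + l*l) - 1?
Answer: -138632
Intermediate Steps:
E(P) = -4*P
S(l) = -1 + 2*l² (S(l) = (l² + l²) - 1 = 2*l² - 1 = -1 + 2*l²)
-4472*S(E(1)) = -4472*(-1 + 2*(-4*1)²) = -4472*(-1 + 2*(-4)²) = -4472*(-1 + 2*16) = -4472*(-1 + 32) = -4472*31 = -138632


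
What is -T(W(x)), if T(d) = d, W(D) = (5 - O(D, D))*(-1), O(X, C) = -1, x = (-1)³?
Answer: 6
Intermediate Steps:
x = -1
W(D) = -6 (W(D) = (5 - 1*(-1))*(-1) = (5 + 1)*(-1) = 6*(-1) = -6)
-T(W(x)) = -1*(-6) = 6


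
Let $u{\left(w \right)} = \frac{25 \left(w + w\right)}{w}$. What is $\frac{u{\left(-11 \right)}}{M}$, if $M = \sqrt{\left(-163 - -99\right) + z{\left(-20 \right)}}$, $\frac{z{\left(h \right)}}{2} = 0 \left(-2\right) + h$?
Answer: $- \frac{25 i \sqrt{26}}{26} \approx - 4.9029 i$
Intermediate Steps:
$z{\left(h \right)} = 2 h$ ($z{\left(h \right)} = 2 \left(0 \left(-2\right) + h\right) = 2 \left(0 + h\right) = 2 h$)
$M = 2 i \sqrt{26}$ ($M = \sqrt{\left(-163 - -99\right) + 2 \left(-20\right)} = \sqrt{\left(-163 + 99\right) - 40} = \sqrt{-64 - 40} = \sqrt{-104} = 2 i \sqrt{26} \approx 10.198 i$)
$u{\left(w \right)} = 50$ ($u{\left(w \right)} = \frac{25 \cdot 2 w}{w} = \frac{50 w}{w} = 50$)
$\frac{u{\left(-11 \right)}}{M} = \frac{50}{2 i \sqrt{26}} = 50 \left(- \frac{i \sqrt{26}}{52}\right) = - \frac{25 i \sqrt{26}}{26}$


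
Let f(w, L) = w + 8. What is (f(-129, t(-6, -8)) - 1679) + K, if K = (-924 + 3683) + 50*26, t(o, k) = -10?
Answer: 2259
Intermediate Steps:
f(w, L) = 8 + w
K = 4059 (K = 2759 + 1300 = 4059)
(f(-129, t(-6, -8)) - 1679) + K = ((8 - 129) - 1679) + 4059 = (-121 - 1679) + 4059 = -1800 + 4059 = 2259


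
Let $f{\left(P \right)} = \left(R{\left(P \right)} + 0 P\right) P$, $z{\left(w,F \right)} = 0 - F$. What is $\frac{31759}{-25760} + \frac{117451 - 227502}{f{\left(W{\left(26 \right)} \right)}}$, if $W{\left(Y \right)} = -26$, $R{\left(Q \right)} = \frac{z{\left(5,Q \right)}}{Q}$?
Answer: $- \frac{202552821}{47840} \approx -4234.0$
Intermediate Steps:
$z{\left(w,F \right)} = - F$
$R{\left(Q \right)} = -1$ ($R{\left(Q \right)} = \frac{\left(-1\right) Q}{Q} = -1$)
$f{\left(P \right)} = - P$ ($f{\left(P \right)} = \left(-1 + 0 P\right) P = \left(-1 + 0\right) P = - P$)
$\frac{31759}{-25760} + \frac{117451 - 227502}{f{\left(W{\left(26 \right)} \right)}} = \frac{31759}{-25760} + \frac{117451 - 227502}{\left(-1\right) \left(-26\right)} = 31759 \left(- \frac{1}{25760}\right) + \frac{117451 - 227502}{26} = - \frac{4537}{3680} - \frac{110051}{26} = - \frac{202552821}{47840}$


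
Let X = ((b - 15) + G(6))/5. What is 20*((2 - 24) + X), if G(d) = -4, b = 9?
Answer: -480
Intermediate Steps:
X = -2 (X = ((9 - 15) - 4)/5 = (-6 - 4)*(⅕) = -10*⅕ = -2)
20*((2 - 24) + X) = 20*((2 - 24) - 2) = 20*(-22 - 2) = 20*(-24) = -480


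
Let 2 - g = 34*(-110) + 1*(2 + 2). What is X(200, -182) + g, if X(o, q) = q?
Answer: 3556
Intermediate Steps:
g = 3738 (g = 2 - (34*(-110) + 1*(2 + 2)) = 2 - (-3740 + 1*4) = 2 - (-3740 + 4) = 2 - 1*(-3736) = 2 + 3736 = 3738)
X(200, -182) + g = -182 + 3738 = 3556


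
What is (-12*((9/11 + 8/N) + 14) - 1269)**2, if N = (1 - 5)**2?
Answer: 255392361/121 ≈ 2.1107e+6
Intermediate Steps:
N = 16 (N = (-4)**2 = 16)
(-12*((9/11 + 8/N) + 14) - 1269)**2 = (-12*((9/11 + 8/16) + 14) - 1269)**2 = (-12*((9*(1/11) + 8*(1/16)) + 14) - 1269)**2 = (-12*((9/11 + 1/2) + 14) - 1269)**2 = (-12*(29/22 + 14) - 1269)**2 = (-12*337/22 - 1269)**2 = (-2022/11 - 1269)**2 = (-15981/11)**2 = 255392361/121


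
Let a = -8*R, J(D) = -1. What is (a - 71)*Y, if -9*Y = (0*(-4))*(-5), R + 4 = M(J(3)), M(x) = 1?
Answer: 0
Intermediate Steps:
R = -3 (R = -4 + 1 = -3)
Y = 0 (Y = -0*(-4)*(-5)/9 = -0*(-5) = -1/9*0 = 0)
a = 24 (a = -8*(-3) = 24)
(a - 71)*Y = (24 - 71)*0 = -47*0 = 0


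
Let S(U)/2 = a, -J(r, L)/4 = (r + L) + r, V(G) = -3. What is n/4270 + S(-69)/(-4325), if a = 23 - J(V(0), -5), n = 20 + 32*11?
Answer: 178824/1846775 ≈ 0.096830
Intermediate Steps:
n = 372 (n = 20 + 352 = 372)
J(r, L) = -8*r - 4*L (J(r, L) = -4*((r + L) + r) = -4*((L + r) + r) = -4*(L + 2*r) = -8*r - 4*L)
a = -21 (a = 23 - (-8*(-3) - 4*(-5)) = 23 - (24 + 20) = 23 - 1*44 = 23 - 44 = -21)
S(U) = -42 (S(U) = 2*(-21) = -42)
n/4270 + S(-69)/(-4325) = 372/4270 - 42/(-4325) = 372*(1/4270) - 42*(-1/4325) = 186/2135 + 42/4325 = 178824/1846775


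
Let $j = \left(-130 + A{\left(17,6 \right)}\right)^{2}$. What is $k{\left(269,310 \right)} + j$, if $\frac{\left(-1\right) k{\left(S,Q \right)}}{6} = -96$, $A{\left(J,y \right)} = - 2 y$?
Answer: $20740$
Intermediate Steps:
$k{\left(S,Q \right)} = 576$ ($k{\left(S,Q \right)} = \left(-6\right) \left(-96\right) = 576$)
$j = 20164$ ($j = \left(-130 - 12\right)^{2} = \left(-142\right)^{2} = 20164$)
$k{\left(269,310 \right)} + j = 576 + 20164 = 20740$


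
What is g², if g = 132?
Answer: 17424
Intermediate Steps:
g² = 132² = 17424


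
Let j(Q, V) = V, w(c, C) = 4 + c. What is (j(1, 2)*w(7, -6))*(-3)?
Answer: -66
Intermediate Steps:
(j(1, 2)*w(7, -6))*(-3) = (2*(4 + 7))*(-3) = (2*11)*(-3) = 22*(-3) = -66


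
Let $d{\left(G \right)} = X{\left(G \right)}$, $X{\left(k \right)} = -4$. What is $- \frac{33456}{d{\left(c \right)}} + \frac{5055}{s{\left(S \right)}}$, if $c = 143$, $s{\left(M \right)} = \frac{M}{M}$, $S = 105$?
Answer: $13419$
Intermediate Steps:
$s{\left(M \right)} = 1$
$d{\left(G \right)} = -4$
$- \frac{33456}{d{\left(c \right)}} + \frac{5055}{s{\left(S \right)}} = - \frac{33456}{-4} + \frac{5055}{1} = \left(-33456\right) \left(- \frac{1}{4}\right) + 5055 \cdot 1 = 8364 + 5055 = 13419$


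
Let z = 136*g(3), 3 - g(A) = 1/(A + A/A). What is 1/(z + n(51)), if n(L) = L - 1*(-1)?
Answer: 1/426 ≈ 0.0023474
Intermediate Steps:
g(A) = 3 - 1/(1 + A) (g(A) = 3 - 1/(A + A/A) = 3 - 1/(A + 1) = 3 - 1/(1 + A))
z = 374 (z = 136*((2 + 3*3)/(1 + 3)) = 136*((2 + 9)/4) = 136*((¼)*11) = 136*(11/4) = 374)
n(L) = 1 + L (n(L) = L + 1 = 1 + L)
1/(z + n(51)) = 1/(374 + (1 + 51)) = 1/(374 + 52) = 1/426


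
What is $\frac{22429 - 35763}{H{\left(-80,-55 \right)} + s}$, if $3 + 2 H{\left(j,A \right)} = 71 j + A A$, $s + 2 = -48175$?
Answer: $\frac{6667}{24753} \approx 0.26934$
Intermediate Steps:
$s = -48177$ ($s = -2 - 48175 = -48177$)
$H{\left(j,A \right)} = - \frac{3}{2} + \frac{A^{2}}{2} + \frac{71 j}{2}$ ($H{\left(j,A \right)} = - \frac{3}{2} + \frac{71 j + A A}{2} = - \frac{3}{2} + \frac{71 j + A^{2}}{2} = - \frac{3}{2} + \frac{A^{2} + 71 j}{2} = - \frac{3}{2} + \left(\frac{A^{2}}{2} + \frac{71 j}{2}\right) = - \frac{3}{2} + \frac{A^{2}}{2} + \frac{71 j}{2}$)
$\frac{22429 - 35763}{H{\left(-80,-55 \right)} + s} = \frac{22429 - 35763}{\left(- \frac{3}{2} + \frac{\left(-55\right)^{2}}{2} + \frac{71}{2} \left(-80\right)\right) - 48177} = - \frac{13334}{\left(- \frac{3}{2} + \frac{1}{2} \cdot 3025 - 2840\right) - 48177} = - \frac{13334}{\left(- \frac{3}{2} + \frac{3025}{2} - 2840\right) - 48177} = - \frac{13334}{-1329 - 48177} = - \frac{13334}{-49506} = \left(-13334\right) \left(- \frac{1}{49506}\right) = \frac{6667}{24753}$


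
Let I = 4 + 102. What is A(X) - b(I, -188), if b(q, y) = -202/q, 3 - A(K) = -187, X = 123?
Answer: 10171/53 ≈ 191.91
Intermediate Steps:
A(K) = 190 (A(K) = 3 - 1*(-187) = 3 + 187 = 190)
I = 106
A(X) - b(I, -188) = 190 - (-202)/106 = 190 - 1*(-101/53) = 190 + 101/53 = 10171/53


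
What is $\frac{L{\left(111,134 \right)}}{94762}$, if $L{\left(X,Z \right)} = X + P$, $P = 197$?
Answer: $\frac{154}{47381} \approx 0.0032502$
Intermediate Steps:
$L{\left(X,Z \right)} = 197 + X$ ($L{\left(X,Z \right)} = X + 197 = 197 + X$)
$\frac{L{\left(111,134 \right)}}{94762} = \frac{197 + 111}{94762} = 308 \cdot \frac{1}{94762} = \frac{154}{47381}$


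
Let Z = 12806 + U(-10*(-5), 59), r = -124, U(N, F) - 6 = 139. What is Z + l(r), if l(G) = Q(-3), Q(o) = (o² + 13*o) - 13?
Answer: 12908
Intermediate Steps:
U(N, F) = 145 (U(N, F) = 6 + 139 = 145)
Q(o) = -13 + o² + 13*o
l(G) = -43 (l(G) = -13 + (-3)² + 13*(-3) = -13 + 9 - 39 = -43)
Z = 12951 (Z = 12806 + 145 = 12951)
Z + l(r) = 12951 - 43 = 12908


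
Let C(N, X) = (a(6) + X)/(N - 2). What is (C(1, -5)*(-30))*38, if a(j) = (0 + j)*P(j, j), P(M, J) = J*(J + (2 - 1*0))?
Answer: 322620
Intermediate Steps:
P(M, J) = J*(2 + J) (P(M, J) = J*(J + (2 + 0)) = J*(J + 2) = J*(2 + J))
a(j) = j**2*(2 + j) (a(j) = (0 + j)*(j*(2 + j)) = j*(j*(2 + j)) = j**2*(2 + j))
C(N, X) = (288 + X)/(-2 + N) (C(N, X) = (6**2*(2 + 6) + X)/(N - 2) = (36*8 + X)/(-2 + N) = (288 + X)/(-2 + N))
(C(1, -5)*(-30))*38 = (((288 - 5)/(-2 + 1))*(-30))*38 = ((283/(-1))*(-30))*38 = (-1*283*(-30))*38 = -283*(-30)*38 = 8490*38 = 322620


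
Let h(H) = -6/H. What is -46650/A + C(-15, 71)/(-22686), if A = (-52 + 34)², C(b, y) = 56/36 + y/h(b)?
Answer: -58797773/408348 ≈ -143.99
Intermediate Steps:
C(b, y) = 14/9 - b*y/6 (C(b, y) = 56/36 + y/((-6/b)) = 56*(1/36) + y*(-b/6) = 14/9 - b*y/6)
A = 324 (A = (-18)² = 324)
-46650/A + C(-15, 71)/(-22686) = -46650/324 + (14/9 - ⅙*(-15)*71)/(-22686) = -46650*1/324 + (14/9 + 355/2)*(-1/22686) = -7775/54 + (3223/18)*(-1/22686) = -7775/54 - 3223/408348 = -58797773/408348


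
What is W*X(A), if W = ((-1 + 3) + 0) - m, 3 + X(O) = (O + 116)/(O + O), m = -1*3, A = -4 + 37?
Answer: -245/66 ≈ -3.7121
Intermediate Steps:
A = 33
m = -3
X(O) = -3 + (116 + O)/(2*O) (X(O) = -3 + (O + 116)/(O + O) = -3 + (116 + O)/((2*O)) = -3 + (116 + O)*(1/(2*O)) = -3 + (116 + O)/(2*O))
W = 5 (W = ((-1 + 3) + 0) - 1*(-3) = (2 + 0) + 3 = 2 + 3 = 5)
W*X(A) = 5*(-5/2 + 58/33) = 5*(-49/66) = -245/66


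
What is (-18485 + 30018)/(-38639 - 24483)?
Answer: -11533/63122 ≈ -0.18271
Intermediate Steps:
(-18485 + 30018)/(-38639 - 24483) = 11533/(-63122) = 11533*(-1/63122) = -11533/63122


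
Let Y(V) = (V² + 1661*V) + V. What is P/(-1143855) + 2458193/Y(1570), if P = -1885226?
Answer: 2475581106451/1160838959040 ≈ 2.1326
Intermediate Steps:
Y(V) = V² + 1662*V
P/(-1143855) + 2458193/Y(1570) = -1885226/(-1143855) + 2458193/((1570*(1662 + 1570))) = -1885226*(-1/1143855) + 2458193/((1570*3232)) = 1885226/1143855 + 2458193/5074240 = 2475581106451/1160838959040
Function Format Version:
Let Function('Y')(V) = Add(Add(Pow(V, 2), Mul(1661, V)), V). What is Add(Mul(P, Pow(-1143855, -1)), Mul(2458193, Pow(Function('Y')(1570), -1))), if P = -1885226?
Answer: Rational(2475581106451, 1160838959040) ≈ 2.1326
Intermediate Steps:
Function('Y')(V) = Add(Pow(V, 2), Mul(1662, V))
Add(Mul(P, Pow(-1143855, -1)), Mul(2458193, Pow(Function('Y')(1570), -1))) = Add(Mul(-1885226, Pow(-1143855, -1)), Mul(2458193, Pow(Mul(1570, Add(1662, 1570)), -1))) = Add(Mul(-1885226, Rational(-1, 1143855)), Mul(2458193, Pow(Mul(1570, 3232), -1))) = Add(Rational(1885226, 1143855), Mul(2458193, Pow(5074240, -1))) = Add(Rational(1885226, 1143855), Mul(2458193, Rational(1, 5074240))) = Add(Rational(1885226, 1143855), Rational(2458193, 5074240)) = Rational(2475581106451, 1160838959040)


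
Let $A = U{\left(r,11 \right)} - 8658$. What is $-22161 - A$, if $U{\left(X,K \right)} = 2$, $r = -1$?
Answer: $-13505$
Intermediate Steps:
$A = -8656$ ($A = 2 - 8658 = -8656$)
$-22161 - A = -22161 - -8656 = -22161 + 8656 = -13505$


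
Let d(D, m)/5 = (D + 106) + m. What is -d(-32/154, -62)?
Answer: -16860/77 ≈ -218.96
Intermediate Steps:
d(D, m) = 530 + 5*D + 5*m (d(D, m) = 5*((D + 106) + m) = 5*((106 + D) + m) = 5*(106 + D + m) = 530 + 5*D + 5*m)
-d(-32/154, -62) = -(530 + 5*(-32/154) + 5*(-62)) = -(530 + 5*(-32*1/154) - 310) = -(530 + 5*(-16/77) - 310) = -(530 - 80/77 - 310) = -1*16860/77 = -16860/77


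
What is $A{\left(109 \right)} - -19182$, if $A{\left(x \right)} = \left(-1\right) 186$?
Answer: $18996$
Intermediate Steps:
$A{\left(x \right)} = -186$
$A{\left(109 \right)} - -19182 = -186 - -19182 = -186 + 19182 = 18996$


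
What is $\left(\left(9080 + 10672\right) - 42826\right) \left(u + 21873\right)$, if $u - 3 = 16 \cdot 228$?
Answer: $-588940776$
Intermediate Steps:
$u = 3651$ ($u = 3 + 16 \cdot 228 = 3 + 3648 = 3651$)
$\left(\left(9080 + 10672\right) - 42826\right) \left(u + 21873\right) = \left(\left(9080 + 10672\right) - 42826\right) \left(3651 + 21873\right) = \left(19752 - 42826\right) 25524 = \left(-23074\right) 25524 = -588940776$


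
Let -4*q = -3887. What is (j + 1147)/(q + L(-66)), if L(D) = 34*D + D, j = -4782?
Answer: 14540/5353 ≈ 2.7162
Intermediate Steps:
L(D) = 35*D
q = 3887/4 (q = -¼*(-3887) = 3887/4 ≈ 971.75)
(j + 1147)/(q + L(-66)) = (-4782 + 1147)/(3887/4 + 35*(-66)) = -3635/(3887/4 - 2310) = -3635/(-5353/4) = -3635*(-4/5353) = 14540/5353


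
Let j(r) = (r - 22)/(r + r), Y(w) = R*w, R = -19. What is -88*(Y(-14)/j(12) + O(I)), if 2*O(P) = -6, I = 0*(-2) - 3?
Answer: 282216/5 ≈ 56443.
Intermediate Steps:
Y(w) = -19*w
I = -3 (I = 0 - 3 = -3)
j(r) = (-22 + r)/(2*r) (j(r) = (-22 + r)/((2*r)) = (-22 + r)*(1/(2*r)) = (-22 + r)/(2*r))
O(P) = -3 (O(P) = (½)*(-6) = -3)
-88*(Y(-14)/j(12) + O(I)) = -88*((-19*(-14))/(((½)*(-22 + 12)/12)) - 3) = -88*(266/(((½)*(1/12)*(-10))) - 3) = -88*(266/(-5/12) - 3) = -88*(266*(-12/5) - 3) = -88*(-3192/5 - 3) = -88*(-3207/5) = 282216/5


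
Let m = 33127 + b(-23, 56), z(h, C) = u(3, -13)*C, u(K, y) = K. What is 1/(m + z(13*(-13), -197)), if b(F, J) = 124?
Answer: 1/32660 ≈ 3.0619e-5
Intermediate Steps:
z(h, C) = 3*C
m = 33251 (m = 33127 + 124 = 33251)
1/(m + z(13*(-13), -197)) = 1/(33251 + 3*(-197)) = 1/(33251 - 591) = 1/32660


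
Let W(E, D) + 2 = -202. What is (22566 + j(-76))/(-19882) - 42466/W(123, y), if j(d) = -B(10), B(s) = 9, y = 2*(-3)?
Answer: 6174319/29823 ≈ 207.03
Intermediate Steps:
y = -6
W(E, D) = -204 (W(E, D) = -2 - 202 = -204)
j(d) = -9 (j(d) = -1*9 = -9)
(22566 + j(-76))/(-19882) - 42466/W(123, y) = (22566 - 9)/(-19882) - 42466/(-204) = 22557*(-1/19882) - 42466*(-1/204) = -22557/19882 + 1249/6 = 6174319/29823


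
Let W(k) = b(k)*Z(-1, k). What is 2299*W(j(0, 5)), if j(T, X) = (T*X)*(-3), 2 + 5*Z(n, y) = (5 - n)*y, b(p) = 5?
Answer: -4598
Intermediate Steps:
Z(n, y) = -⅖ + y*(5 - n)/5 (Z(n, y) = -⅖ + ((5 - n)*y)/5 = -⅖ + (y*(5 - n))/5 = -⅖ + y*(5 - n)/5)
j(T, X) = -3*T*X
W(k) = -2 + 6*k (W(k) = 5*(-⅖ + k - ⅕*(-1)*k) = 5*(-⅖ + k + k/5) = 5*(-⅖ + 6*k/5) = -2 + 6*k)
2299*W(j(0, 5)) = 2299*(-2 + 6*(-3*0*5)) = 2299*(-2 + 6*0) = 2299*(-2 + 0) = 2299*(-2) = -4598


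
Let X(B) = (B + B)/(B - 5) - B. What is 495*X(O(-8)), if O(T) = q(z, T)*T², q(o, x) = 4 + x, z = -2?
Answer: 3703040/29 ≈ 1.2769e+5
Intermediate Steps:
O(T) = T²*(4 + T) (O(T) = (4 + T)*T² = T²*(4 + T))
X(B) = -B + 2*B/(-5 + B) (X(B) = (2*B)/(-5 + B) - B = 2*B/(-5 + B) - B = -B + 2*B/(-5 + B))
495*X(O(-8)) = 495*(((-8)²*(4 - 8))*(7 - (-8)²*(4 - 8))/(-5 + (-8)²*(4 - 8))) = 495*((64*(-4))*(7 - 64*(-4))/(-5 + 64*(-4))) = 495*(-256*(7 - 1*(-256))/(-5 - 256)) = 495*(-256*(7 + 256)/(-261)) = 495*(-256*(-1/261)*263) = 495*(67328/261) = 3703040/29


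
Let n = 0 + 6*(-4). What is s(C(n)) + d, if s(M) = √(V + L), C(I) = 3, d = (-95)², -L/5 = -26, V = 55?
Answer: 9025 + √185 ≈ 9038.6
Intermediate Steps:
L = 130 (L = -5*(-26) = 130)
d = 9025
n = -24 (n = 0 - 24 = -24)
s(M) = √185 (s(M) = √(55 + 130) = √185)
s(C(n)) + d = √185 + 9025 = 9025 + √185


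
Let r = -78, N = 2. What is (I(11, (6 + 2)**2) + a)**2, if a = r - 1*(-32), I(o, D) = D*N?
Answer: 6724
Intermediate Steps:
I(o, D) = 2*D (I(o, D) = D*2 = 2*D)
a = -46 (a = -78 - 1*(-32) = -78 + 32 = -46)
(I(11, (6 + 2)**2) + a)**2 = (2*(6 + 2)**2 - 46)**2 = (2*8**2 - 46)**2 = (2*64 - 46)**2 = (128 - 46)**2 = 82**2 = 6724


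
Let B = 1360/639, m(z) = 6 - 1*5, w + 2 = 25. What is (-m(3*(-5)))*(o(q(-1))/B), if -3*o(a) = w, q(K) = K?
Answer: 4899/1360 ≈ 3.6022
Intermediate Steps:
w = 23 (w = -2 + 25 = 23)
o(a) = -23/3 (o(a) = -⅓*23 = -23/3)
m(z) = 1 (m(z) = 6 - 5 = 1)
B = 1360/639 (B = 1360*(1/639) = 1360/639 ≈ 2.1283)
(-m(3*(-5)))*(o(q(-1))/B) = (-1*1)*(-23/(3*1360/639)) = -(-23)*639/(3*1360) = -1*(-4899/1360) = 4899/1360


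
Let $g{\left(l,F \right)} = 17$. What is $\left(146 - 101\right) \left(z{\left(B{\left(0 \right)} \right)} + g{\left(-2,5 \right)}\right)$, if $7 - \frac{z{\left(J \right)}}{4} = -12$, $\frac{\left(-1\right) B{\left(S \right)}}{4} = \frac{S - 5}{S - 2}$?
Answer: $4185$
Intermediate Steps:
$B{\left(S \right)} = - \frac{4 \left(-5 + S\right)}{-2 + S}$ ($B{\left(S \right)} = - 4 \frac{S - 5}{S - 2} = - 4 \frac{-5 + S}{-2 + S} = - \frac{4 \left(-5 + S\right)}{-2 + S}$)
$z{\left(J \right)} = 76$ ($z{\left(J \right)} = 28 - -48 = 28 + 48 = 76$)
$\left(146 - 101\right) \left(z{\left(B{\left(0 \right)} \right)} + g{\left(-2,5 \right)}\right) = \left(146 - 101\right) \left(76 + 17\right) = \left(146 - 101\right) 93 = 45 \cdot 93 = 4185$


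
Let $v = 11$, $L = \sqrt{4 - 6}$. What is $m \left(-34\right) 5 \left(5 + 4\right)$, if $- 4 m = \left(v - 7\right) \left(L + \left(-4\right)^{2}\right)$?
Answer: $24480 + 1530 i \sqrt{2} \approx 24480.0 + 2163.7 i$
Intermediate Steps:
$L = i \sqrt{2}$ ($L = \sqrt{-2} = i \sqrt{2} \approx 1.4142 i$)
$m = -16 - i \sqrt{2}$ ($m = - \frac{\left(11 - 7\right) \left(i \sqrt{2} + \left(-4\right)^{2}\right)}{4} = - \frac{4 \left(i \sqrt{2} + 16\right)}{4} = - \frac{4 \left(16 + i \sqrt{2}\right)}{4} = - \frac{64 + 4 i \sqrt{2}}{4} = -16 - i \sqrt{2} \approx -16.0 - 1.4142 i$)
$m \left(-34\right) 5 \left(5 + 4\right) = \left(-16 - i \sqrt{2}\right) \left(-34\right) 5 \left(5 + 4\right) = \left(544 + 34 i \sqrt{2}\right) 5 \cdot 9 = \left(544 + 34 i \sqrt{2}\right) 45 = 24480 + 1530 i \sqrt{2}$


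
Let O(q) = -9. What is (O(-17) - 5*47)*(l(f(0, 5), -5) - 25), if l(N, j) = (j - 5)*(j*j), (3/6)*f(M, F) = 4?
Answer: 67100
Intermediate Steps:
f(M, F) = 8 (f(M, F) = 2*4 = 8)
l(N, j) = j²*(-5 + j) (l(N, j) = (-5 + j)*j² = j²*(-5 + j))
(O(-17) - 5*47)*(l(f(0, 5), -5) - 25) = (-9 - 5*47)*((-5)²*(-5 - 5) - 25) = (-9 - 235)*(25*(-10) - 25) = -244*(-250 - 25) = -244*(-275) = 67100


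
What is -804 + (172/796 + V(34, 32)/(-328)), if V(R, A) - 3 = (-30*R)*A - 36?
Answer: -45962657/65272 ≈ -704.17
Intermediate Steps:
V(R, A) = -33 - 30*A*R (V(R, A) = 3 + ((-30*R)*A - 36) = 3 + (-30*A*R - 36) = 3 + (-36 - 30*A*R) = -33 - 30*A*R)
-804 + (172/796 + V(34, 32)/(-328)) = -804 + (172/796 + (-33 - 30*32*34)/(-328)) = -804 + (172*(1/796) + (-33 - 32640)*(-1/328)) = -804 + (43/199 - 32673*(-1/328)) = -804 + (43/199 + 32673/328) = -804 + 6516031/65272 = -45962657/65272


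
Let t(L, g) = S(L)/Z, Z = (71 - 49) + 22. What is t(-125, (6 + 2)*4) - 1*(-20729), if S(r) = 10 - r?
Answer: 912211/44 ≈ 20732.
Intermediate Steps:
Z = 44 (Z = 22 + 22 = 44)
t(L, g) = 5/22 - L/44 (t(L, g) = (10 - L)/44 = (10 - L)*(1/44) = 5/22 - L/44)
t(-125, (6 + 2)*4) - 1*(-20729) = (5/22 - 1/44*(-125)) - 1*(-20729) = (5/22 + 125/44) + 20729 = 135/44 + 20729 = 912211/44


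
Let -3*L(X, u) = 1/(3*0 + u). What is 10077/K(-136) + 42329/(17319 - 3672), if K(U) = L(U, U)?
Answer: 56108536481/13647 ≈ 4.1114e+6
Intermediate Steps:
L(X, u) = -1/(3*u) (L(X, u) = -1/(3*(3*0 + u)) = -1/(3*(0 + u)) = -1/(3*u))
K(U) = -1/(3*U)
10077/K(-136) + 42329/(17319 - 3672) = 10077/((-⅓/(-136))) + 42329/(17319 - 3672) = 10077/((-⅓*(-1/136))) + 42329/13647 = 10077/(1/408) + 42329*(1/13647) = 10077*408 + 42329/13647 = 4111416 + 42329/13647 = 56108536481/13647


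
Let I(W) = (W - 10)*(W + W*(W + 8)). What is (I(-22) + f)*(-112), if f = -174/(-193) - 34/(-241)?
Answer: 47671509760/46513 ≈ 1.0249e+6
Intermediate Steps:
f = 48496/46513 (f = -174*(-1/193) - 34*(-1/241) = 174/193 + 34/241 = 48496/46513 ≈ 1.0426)
I(W) = (-10 + W)*(W + W*(8 + W))
(I(-22) + f)*(-112) = (-22*(-90 + (-22)**2 - 1*(-22)) + 48496/46513)*(-112) = (-22*(-90 + 484 + 22) + 48496/46513)*(-112) = (-22*416 + 48496/46513)*(-112) = (-9152 + 48496/46513)*(-112) = -425638480/46513*(-112) = 47671509760/46513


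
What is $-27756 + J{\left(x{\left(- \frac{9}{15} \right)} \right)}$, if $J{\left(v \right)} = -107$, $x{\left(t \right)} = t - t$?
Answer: $-27863$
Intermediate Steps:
$x{\left(t \right)} = 0$
$-27756 + J{\left(x{\left(- \frac{9}{15} \right)} \right)} = -27756 - 107 = -27863$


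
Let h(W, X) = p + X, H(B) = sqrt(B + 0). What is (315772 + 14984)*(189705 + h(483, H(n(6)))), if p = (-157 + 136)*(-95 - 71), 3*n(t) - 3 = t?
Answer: 63899082396 + 330756*sqrt(3) ≈ 6.3900e+10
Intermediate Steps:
n(t) = 1 + t/3
H(B) = sqrt(B)
p = 3486 (p = -21*(-166) = 3486)
h(W, X) = 3486 + X
(315772 + 14984)*(189705 + h(483, H(n(6)))) = (315772 + 14984)*(189705 + (3486 + sqrt(1 + (1/3)*6))) = 330756*(189705 + (3486 + sqrt(1 + 2))) = 330756*(189705 + (3486 + sqrt(3))) = 330756*(193191 + sqrt(3)) = 63899082396 + 330756*sqrt(3)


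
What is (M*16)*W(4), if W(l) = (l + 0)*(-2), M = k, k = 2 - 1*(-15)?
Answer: -2176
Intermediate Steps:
k = 17 (k = 2 + 15 = 17)
M = 17
W(l) = -2*l (W(l) = l*(-2) = -2*l)
(M*16)*W(4) = (17*16)*(-2*4) = 272*(-8) = -2176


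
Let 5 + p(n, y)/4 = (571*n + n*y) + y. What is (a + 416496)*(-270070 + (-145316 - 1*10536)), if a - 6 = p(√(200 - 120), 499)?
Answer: -178238986716 - 7291784640*√5 ≈ -1.9454e+11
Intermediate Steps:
p(n, y) = -20 + 4*y + 2284*n + 4*n*y (p(n, y) = -20 + 4*((571*n + n*y) + y) = -20 + 4*(y + 571*n + n*y) = -20 + (4*y + 2284*n + 4*n*y) = -20 + 4*y + 2284*n + 4*n*y)
a = 1982 + 17120*√5 (a = 6 + (-20 + 4*499 + 2284*√(200 - 120) + 4*√(200 - 120)*499) = 6 + (-20 + 1996 + 2284*√80 + 4*√80*499) = 6 + (-20 + 1996 + 2284*(4*√5) + 4*(4*√5)*499) = 6 + (-20 + 1996 + 9136*√5 + 7984*√5) = 6 + (1976 + 17120*√5) = 1982 + 17120*√5 ≈ 40264.)
(a + 416496)*(-270070 + (-145316 - 1*10536)) = ((1982 + 17120*√5) + 416496)*(-270070 + (-145316 - 1*10536)) = (418478 + 17120*√5)*(-270070 + (-145316 - 10536)) = (418478 + 17120*√5)*(-270070 - 155852) = (418478 + 17120*√5)*(-425922) = -178238986716 - 7291784640*√5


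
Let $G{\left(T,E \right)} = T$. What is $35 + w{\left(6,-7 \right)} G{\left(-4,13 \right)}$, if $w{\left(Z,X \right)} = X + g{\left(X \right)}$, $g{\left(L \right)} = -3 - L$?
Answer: $47$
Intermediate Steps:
$w{\left(Z,X \right)} = -3$ ($w{\left(Z,X \right)} = X - \left(3 + X\right) = -3$)
$35 + w{\left(6,-7 \right)} G{\left(-4,13 \right)} = 35 - -12 = 35 + 12 = 47$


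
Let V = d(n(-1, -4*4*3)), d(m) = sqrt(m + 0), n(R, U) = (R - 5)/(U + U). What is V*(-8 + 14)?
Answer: 3/2 ≈ 1.5000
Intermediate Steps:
n(R, U) = (-5 + R)/(2*U) (n(R, U) = (-5 + R)/((2*U)) = (-5 + R)*(1/(2*U)) = (-5 + R)/(2*U))
d(m) = sqrt(m)
V = 1/4 (V = sqrt((-5 - 1)/(2*((-4*4*3)))) = sqrt((1/2)*(-6)/(-16*3)) = sqrt((1/2)*(-6)/(-48)) = sqrt((1/2)*(-1/48)*(-6)) = sqrt(1/16) = 1/4 ≈ 0.25000)
V*(-8 + 14) = (-8 + 14)/4 = (1/4)*6 = 3/2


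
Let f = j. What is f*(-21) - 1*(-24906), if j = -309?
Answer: 31395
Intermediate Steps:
f = -309
f*(-21) - 1*(-24906) = -309*(-21) - 1*(-24906) = 6489 + 24906 = 31395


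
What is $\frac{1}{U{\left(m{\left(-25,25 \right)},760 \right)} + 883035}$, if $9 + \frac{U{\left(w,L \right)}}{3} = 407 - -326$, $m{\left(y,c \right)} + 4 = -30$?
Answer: $\frac{1}{885207} \approx 1.1297 \cdot 10^{-6}$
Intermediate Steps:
$m{\left(y,c \right)} = -34$ ($m{\left(y,c \right)} = -4 - 30 = -34$)
$U{\left(w,L \right)} = 2172$ ($U{\left(w,L \right)} = -27 + 3 \left(407 - -326\right) = -27 + 3 \left(407 + 326\right) = -27 + 3 \cdot 733 = -27 + 2199 = 2172$)
$\frac{1}{U{\left(m{\left(-25,25 \right)},760 \right)} + 883035} = \frac{1}{2172 + 883035} = \frac{1}{885207}$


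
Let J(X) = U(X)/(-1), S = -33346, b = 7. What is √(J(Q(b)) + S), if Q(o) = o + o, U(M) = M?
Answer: 4*I*√2085 ≈ 182.65*I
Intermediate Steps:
Q(o) = 2*o
J(X) = -X (J(X) = X/(-1) = X*(-1) = -X)
√(J(Q(b)) + S) = √(-2*7 - 33346) = √(-1*14 - 33346) = √(-14 - 33346) = √(-33360) = 4*I*√2085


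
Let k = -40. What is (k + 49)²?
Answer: 81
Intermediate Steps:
(k + 49)² = (-40 + 49)² = 9² = 81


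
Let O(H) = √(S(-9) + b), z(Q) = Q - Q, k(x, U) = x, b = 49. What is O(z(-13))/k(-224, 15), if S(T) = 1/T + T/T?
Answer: -√449/672 ≈ -0.031532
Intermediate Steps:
S(T) = 1 + 1/T (S(T) = 1/T + 1 = 1 + 1/T)
z(Q) = 0
O(H) = √449/3 (O(H) = √((1 - 9)/(-9) + 49) = √(-⅑*(-8) + 49) = √(8/9 + 49) = √(449/9) = √449/3)
O(z(-13))/k(-224, 15) = (√449/3)/(-224) = (√449/3)*(-1/224) = -√449/672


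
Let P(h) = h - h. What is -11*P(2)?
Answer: 0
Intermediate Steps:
P(h) = 0
-11*P(2) = -11*0 = 0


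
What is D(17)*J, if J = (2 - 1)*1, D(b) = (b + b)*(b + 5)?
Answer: 748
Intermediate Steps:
D(b) = 2*b*(5 + b) (D(b) = (2*b)*(5 + b) = 2*b*(5 + b))
J = 1 (J = 1*1 = 1)
D(17)*J = (2*17*(5 + 17))*1 = (2*17*22)*1 = 748*1 = 748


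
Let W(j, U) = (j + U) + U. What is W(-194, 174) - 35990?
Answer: -35836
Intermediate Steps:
W(j, U) = j + 2*U (W(j, U) = (U + j) + U = j + 2*U)
W(-194, 174) - 35990 = (-194 + 2*174) - 35990 = (-194 + 348) - 35990 = 154 - 35990 = -35836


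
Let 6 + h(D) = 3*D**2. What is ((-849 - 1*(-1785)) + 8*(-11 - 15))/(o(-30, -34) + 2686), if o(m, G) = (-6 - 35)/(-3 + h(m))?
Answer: 1959048/7227985 ≈ 0.27104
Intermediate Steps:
h(D) = -6 + 3*D**2
o(m, G) = -41/(-9 + 3*m**2) (o(m, G) = (-6 - 35)/(-3 + (-6 + 3*m**2)) = -41/(-9 + 3*m**2))
((-849 - 1*(-1785)) + 8*(-11 - 15))/(o(-30, -34) + 2686) = ((-849 - 1*(-1785)) + 8*(-11 - 15))/(-41/(-9 + 3*(-30)**2) + 2686) = ((-849 + 1785) + 8*(-26))/(-41/(-9 + 3*900) + 2686) = (936 - 208)/(-41/(-9 + 2700) + 2686) = 728/(-41/2691 + 2686) = 728/(7227985/2691) = 728*(2691/7227985) = 1959048/7227985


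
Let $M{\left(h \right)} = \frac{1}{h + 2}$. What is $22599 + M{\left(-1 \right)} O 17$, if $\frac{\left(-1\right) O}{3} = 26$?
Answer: $21273$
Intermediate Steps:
$O = -78$ ($O = \left(-3\right) 26 = -78$)
$M{\left(h \right)} = \frac{1}{2 + h}$
$22599 + M{\left(-1 \right)} O 17 = 22599 + \frac{1}{2 - 1} \left(-78\right) 17 = 22599 + 1^{-1} \left(-78\right) 17 = 22599 + 1 \left(-78\right) 17 = 22599 - 1326 = 21273$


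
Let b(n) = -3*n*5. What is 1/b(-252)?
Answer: 1/3780 ≈ 0.00026455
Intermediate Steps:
b(n) = -15*n
1/b(-252) = 1/(-15*(-252)) = 1/3780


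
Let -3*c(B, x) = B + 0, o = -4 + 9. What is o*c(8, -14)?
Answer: -40/3 ≈ -13.333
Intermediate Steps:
o = 5
c(B, x) = -B/3 (c(B, x) = -(B + 0)/3 = -B/3)
o*c(8, -14) = 5*(-1/3*8) = 5*(-8/3) = -40/3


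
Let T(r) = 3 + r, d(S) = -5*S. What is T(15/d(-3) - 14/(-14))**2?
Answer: 25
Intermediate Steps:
T(15/d(-3) - 14/(-14))**2 = (3 + (15/((-5*(-3))) - 14/(-14)))**2 = (3 + (15/15 - 14*(-1/14)))**2 = (3 + (15*(1/15) + 1))**2 = (3 + (1 + 1))**2 = (3 + 2)**2 = 5**2 = 25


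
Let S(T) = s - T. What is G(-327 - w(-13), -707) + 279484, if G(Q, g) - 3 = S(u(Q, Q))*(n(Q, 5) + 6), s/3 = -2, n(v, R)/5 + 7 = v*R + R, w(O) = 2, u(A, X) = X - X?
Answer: 328861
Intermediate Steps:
u(A, X) = 0
n(v, R) = -35 + 5*R + 5*R*v (n(v, R) = -35 + 5*(v*R + R) = -35 + 5*(R*v + R) = -35 + 5*(R + R*v) = -35 + (5*R + 5*R*v) = -35 + 5*R + 5*R*v)
s = -6 (s = 3*(-2) = -6)
S(T) = -6 - T
G(Q, g) = 27 - 150*Q (G(Q, g) = 3 + (-6 - 1*0)*((-35 + 5*5 + 5*5*Q) + 6) = 3 + (-6 + 0)*((-35 + 25 + 25*Q) + 6) = 3 - 6*((-10 + 25*Q) + 6) = 3 - 6*(-4 + 25*Q) = 3 + (24 - 150*Q) = 27 - 150*Q)
G(-327 - w(-13), -707) + 279484 = (27 - 150*(-327 - 1*2)) + 279484 = (27 - 150*(-327 - 2)) + 279484 = (27 - 150*(-329)) + 279484 = (27 + 49350) + 279484 = 49377 + 279484 = 328861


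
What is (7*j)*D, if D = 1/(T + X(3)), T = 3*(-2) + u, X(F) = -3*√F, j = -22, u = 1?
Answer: -385 + 231*√3 ≈ 15.104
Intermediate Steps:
T = -5 (T = 3*(-2) + 1 = -6 + 1 = -5)
D = 1/(-5 - 3*√3) ≈ -0.098076
(7*j)*D = (7*(-22))*(5/2 - 3*√3/2) = -154*(5/2 - 3*√3/2) = -385 + 231*√3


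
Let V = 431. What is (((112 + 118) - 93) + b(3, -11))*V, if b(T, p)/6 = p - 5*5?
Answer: -34049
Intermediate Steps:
b(T, p) = -150 + 6*p (b(T, p) = 6*(p - 5*5) = 6*(p - 25) = 6*(-25 + p) = -150 + 6*p)
(((112 + 118) - 93) + b(3, -11))*V = (((112 + 118) - 93) + (-150 + 6*(-11)))*431 = ((230 - 93) + (-150 - 66))*431 = (137 - 216)*431 = -79*431 = -34049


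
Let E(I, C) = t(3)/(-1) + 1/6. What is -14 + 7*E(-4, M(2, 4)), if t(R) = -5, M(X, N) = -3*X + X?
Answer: 133/6 ≈ 22.167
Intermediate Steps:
M(X, N) = -2*X
E(I, C) = 31/6 (E(I, C) = -5/(-1) + 1/6 = -5*(-1) + 1*(1/6) = 5 + 1/6 = 31/6)
-14 + 7*E(-4, M(2, 4)) = -14 + 7*(31/6) = -14 + 217/6 = 133/6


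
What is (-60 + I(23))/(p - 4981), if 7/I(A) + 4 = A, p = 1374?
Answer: 1133/68533 ≈ 0.016532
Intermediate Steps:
I(A) = 7/(-4 + A)
(-60 + I(23))/(p - 4981) = (-60 + 7/(-4 + 23))/(1374 - 4981) = (-60 + 7/19)/(-3607) = (-60 + 7*(1/19))*(-1/3607) = (-60 + 7/19)*(-1/3607) = -1133/19*(-1/3607) = 1133/68533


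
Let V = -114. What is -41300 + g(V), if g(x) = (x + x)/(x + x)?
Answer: -41299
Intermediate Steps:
g(x) = 1 (g(x) = (2*x)/((2*x)) = (2*x)*(1/(2*x)) = 1)
-41300 + g(V) = -41300 + 1 = -41299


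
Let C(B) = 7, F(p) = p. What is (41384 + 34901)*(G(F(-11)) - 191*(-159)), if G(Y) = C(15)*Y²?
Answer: 2381312560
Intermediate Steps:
G(Y) = 7*Y²
(41384 + 34901)*(G(F(-11)) - 191*(-159)) = (41384 + 34901)*(7*(-11)² - 191*(-159)) = 76285*(7*121 + 30369) = 76285*(847 + 30369) = 76285*31216 = 2381312560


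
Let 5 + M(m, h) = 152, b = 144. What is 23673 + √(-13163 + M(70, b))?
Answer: 23673 + 2*I*√3254 ≈ 23673.0 + 114.09*I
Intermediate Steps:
M(m, h) = 147 (M(m, h) = -5 + 152 = 147)
23673 + √(-13163 + M(70, b)) = 23673 + √(-13163 + 147) = 23673 + √(-13016) = 23673 + 2*I*√3254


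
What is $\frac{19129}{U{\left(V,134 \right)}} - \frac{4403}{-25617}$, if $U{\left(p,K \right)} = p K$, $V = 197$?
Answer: $\frac{606257987}{676237566} \approx 0.89652$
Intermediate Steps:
$U{\left(p,K \right)} = K p$
$\frac{19129}{U{\left(V,134 \right)}} - \frac{4403}{-25617} = \frac{19129}{134 \cdot 197} - \frac{4403}{-25617} = \frac{19129}{26398} - - \frac{4403}{25617} = 19129 \cdot \frac{1}{26398} + \frac{4403}{25617} = \frac{19129}{26398} + \frac{4403}{25617} = \frac{606257987}{676237566}$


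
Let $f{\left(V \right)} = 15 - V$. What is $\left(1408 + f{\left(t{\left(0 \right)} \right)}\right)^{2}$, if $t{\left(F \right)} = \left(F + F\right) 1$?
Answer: $2024929$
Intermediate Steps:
$t{\left(F \right)} = 2 F$ ($t{\left(F \right)} = 2 F 1 = 2 F$)
$\left(1408 + f{\left(t{\left(0 \right)} \right)}\right)^{2} = \left(1408 + \left(15 - 2 \cdot 0\right)\right)^{2} = \left(1408 + \left(15 - 0\right)\right)^{2} = \left(1408 + \left(15 + 0\right)\right)^{2} = \left(1408 + 15\right)^{2} = 1423^{2} = 2024929$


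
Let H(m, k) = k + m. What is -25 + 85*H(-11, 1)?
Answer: -875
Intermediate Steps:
-25 + 85*H(-11, 1) = -25 + 85*(1 - 11) = -25 + 85*(-10) = -25 - 850 = -875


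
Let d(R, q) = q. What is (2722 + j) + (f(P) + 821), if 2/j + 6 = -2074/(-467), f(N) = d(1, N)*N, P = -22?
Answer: 1465361/364 ≈ 4025.7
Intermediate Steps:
f(N) = N**2 (f(N) = N*N = N**2)
j = -467/364 (j = 2/(-6 - 2074/(-467)) = 2/(-6 - 2074*(-1/467)) = 2/(-6 + 2074/467) = 2/(-728/467) = 2*(-467/728) = -467/364 ≈ -1.2830)
(2722 + j) + (f(P) + 821) = (2722 - 467/364) + ((-22)**2 + 821) = 990341/364 + (484 + 821) = 990341/364 + 1305 = 1465361/364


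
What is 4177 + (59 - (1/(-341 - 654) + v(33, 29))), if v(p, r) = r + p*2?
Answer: 4120296/995 ≈ 4141.0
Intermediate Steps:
v(p, r) = r + 2*p
4177 + (59 - (1/(-341 - 654) + v(33, 29))) = 4177 + (59 - (1/(-341 - 654) + (29 + 2*33))) = 4177 + (59 - (1/(-995) + (29 + 66))) = 4177 + (59 - (-1/995 + 95)) = 4177 + (59 - 1*94524/995) = 4177 + (59 - 94524/995) = 4177 - 35819/995 = 4120296/995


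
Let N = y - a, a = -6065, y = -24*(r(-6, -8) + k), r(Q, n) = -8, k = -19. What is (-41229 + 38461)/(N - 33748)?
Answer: 2768/27035 ≈ 0.10239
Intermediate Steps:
y = 648 (y = -24*(-8 - 19) = -24*(-27) = 648)
N = 6713 (N = 648 - 1*(-6065) = 648 + 6065 = 6713)
(-41229 + 38461)/(N - 33748) = (-41229 + 38461)/(6713 - 33748) = -2768/(-27035) = -2768*(-1/27035) = 2768/27035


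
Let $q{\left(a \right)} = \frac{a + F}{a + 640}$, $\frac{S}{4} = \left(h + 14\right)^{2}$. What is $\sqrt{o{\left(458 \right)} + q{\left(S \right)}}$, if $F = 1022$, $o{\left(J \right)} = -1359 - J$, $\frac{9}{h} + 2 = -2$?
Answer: $\frac{4 i \sqrt{2580916034}}{4769} \approx 42.611 i$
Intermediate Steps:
$h = - \frac{9}{4}$ ($h = \frac{9}{-2 - 2} = \frac{9}{-4} = 9 \left(- \frac{1}{4}\right) = - \frac{9}{4} \approx -2.25$)
$S = \frac{2209}{4}$ ($S = 4 \left(- \frac{9}{4} + 14\right)^{2} = 4 \left(\frac{47}{4}\right)^{2} = 4 \cdot \frac{2209}{16} = \frac{2209}{4} \approx 552.25$)
$q{\left(a \right)} = \frac{1022 + a}{640 + a}$ ($q{\left(a \right)} = \frac{a + 1022}{a + 640} = \frac{1022 + a}{640 + a}$)
$\sqrt{o{\left(458 \right)} + q{\left(S \right)}} = \sqrt{\left(-1359 - 458\right) + \frac{1022 + \frac{2209}{4}}{640 + \frac{2209}{4}}} = \sqrt{\left(-1359 - 458\right) + \frac{1}{\frac{4769}{4}} \cdot \frac{6297}{4}} = \sqrt{-1817 + \frac{4}{4769} \cdot \frac{6297}{4}} = \sqrt{-1817 + \frac{6297}{4769}} = \sqrt{- \frac{8658976}{4769}} = \frac{4 i \sqrt{2580916034}}{4769}$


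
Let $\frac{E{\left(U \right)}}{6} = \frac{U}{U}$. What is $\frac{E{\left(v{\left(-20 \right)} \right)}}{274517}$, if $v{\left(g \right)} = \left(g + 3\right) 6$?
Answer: $\frac{6}{274517} \approx 2.1857 \cdot 10^{-5}$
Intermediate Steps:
$v{\left(g \right)} = 18 + 6 g$ ($v{\left(g \right)} = \left(3 + g\right) 6 = 18 + 6 g$)
$E{\left(U \right)} = 6$ ($E{\left(U \right)} = 6 \frac{U}{U} = 6 \cdot 1 = 6$)
$\frac{E{\left(v{\left(-20 \right)} \right)}}{274517} = \frac{6}{274517}$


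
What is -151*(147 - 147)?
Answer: 0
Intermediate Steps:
-151*(147 - 147) = -151*0 = 0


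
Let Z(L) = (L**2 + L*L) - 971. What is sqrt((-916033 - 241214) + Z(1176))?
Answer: sqrt(1607734) ≈ 1268.0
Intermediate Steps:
Z(L) = -971 + 2*L**2 (Z(L) = (L**2 + L**2) - 971 = 2*L**2 - 971 = -971 + 2*L**2)
sqrt((-916033 - 241214) + Z(1176)) = sqrt((-916033 - 241214) + (-971 + 2*1176**2)) = sqrt(-1157247 + (-971 + 2*1382976)) = sqrt(-1157247 + (-971 + 2765952)) = sqrt(-1157247 + 2764981) = sqrt(1607734)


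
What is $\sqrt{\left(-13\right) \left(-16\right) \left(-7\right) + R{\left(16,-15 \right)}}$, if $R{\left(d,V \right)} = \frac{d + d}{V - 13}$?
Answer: $\frac{10 i \sqrt{714}}{7} \approx 38.173 i$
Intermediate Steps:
$R{\left(d,V \right)} = \frac{2 d}{-13 + V}$
$\sqrt{\left(-13\right) \left(-16\right) \left(-7\right) + R{\left(16,-15 \right)}} = \sqrt{\left(-13\right) \left(-16\right) \left(-7\right) + 2 \cdot 16 \frac{1}{-13 - 15}} = \sqrt{208 \left(-7\right) + 2 \cdot 16 \frac{1}{-28}} = \sqrt{-1456 + 2 \cdot 16 \left(- \frac{1}{28}\right)} = \sqrt{-1456 - \frac{8}{7}} = \sqrt{- \frac{10200}{7}} = \frac{10 i \sqrt{714}}{7}$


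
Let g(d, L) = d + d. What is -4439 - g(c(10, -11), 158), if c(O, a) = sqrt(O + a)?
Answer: -4439 - 2*I ≈ -4439.0 - 2.0*I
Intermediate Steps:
g(d, L) = 2*d
-4439 - g(c(10, -11), 158) = -4439 - 2*sqrt(10 - 11) = -4439 - 2*sqrt(-1) = -4439 - 2*I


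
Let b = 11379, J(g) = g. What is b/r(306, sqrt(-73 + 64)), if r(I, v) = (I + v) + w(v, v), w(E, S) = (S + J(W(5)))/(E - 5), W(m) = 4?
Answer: 118261947/3177061 - 853425*I/3177061 ≈ 37.224 - 0.26862*I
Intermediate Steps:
w(E, S) = (4 + S)/(-5 + E) (w(E, S) = (S + 4)/(E - 5) = (4 + S)/(-5 + E))
r(I, v) = I + v + (4 + v)/(-5 + v) (r(I, v) = (I + v) + (4 + v)/(-5 + v) = I + v + (4 + v)/(-5 + v))
b/r(306, sqrt(-73 + 64)) = 11379/(((4 + sqrt(-73 + 64) + (-5 + sqrt(-73 + 64))*(306 + sqrt(-73 + 64)))/(-5 + sqrt(-73 + 64)))) = 11379/(((4 + sqrt(-9) + (-5 + sqrt(-9))*(306 + sqrt(-9)))/(-5 + sqrt(-9)))) = 11379/(((4 + 3*I + (-5 + 3*I)*(306 + 3*I))/(-5 + 3*I))) = 11379/((((-5 - 3*I)/34)*(4 + 3*I + (-5 + 3*I)*(306 + 3*I)))) = 11379/(((-5 - 3*I)*(4 + 3*I + (-5 + 3*I)*(306 + 3*I))/34)) = 11379*((-5 + 3*I)/(4 + 3*I + (-5 + 3*I)*(306 + 3*I))) = 11379*(-5 + 3*I)/(4 + 3*I + (-5 + 3*I)*(306 + 3*I))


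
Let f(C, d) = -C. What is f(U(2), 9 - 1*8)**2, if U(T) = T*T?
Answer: 16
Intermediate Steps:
U(T) = T**2
f(U(2), 9 - 1*8)**2 = (-1*2**2)**2 = (-1*4)**2 = (-4)**2 = 16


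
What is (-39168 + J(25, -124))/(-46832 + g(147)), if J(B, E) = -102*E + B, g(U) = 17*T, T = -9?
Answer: 5299/9397 ≈ 0.56390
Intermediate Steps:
g(U) = -153 (g(U) = 17*(-9) = -153)
J(B, E) = B - 102*E
(-39168 + J(25, -124))/(-46832 + g(147)) = (-39168 + (25 - 102*(-124)))/(-46832 - 153) = (-39168 + (25 + 12648))/(-46985) = (-39168 + 12673)*(-1/46985) = -26495*(-1/46985) = 5299/9397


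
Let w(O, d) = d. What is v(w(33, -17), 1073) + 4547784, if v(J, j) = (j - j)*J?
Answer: 4547784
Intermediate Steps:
v(J, j) = 0 (v(J, j) = 0*J = 0)
v(w(33, -17), 1073) + 4547784 = 0 + 4547784 = 4547784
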